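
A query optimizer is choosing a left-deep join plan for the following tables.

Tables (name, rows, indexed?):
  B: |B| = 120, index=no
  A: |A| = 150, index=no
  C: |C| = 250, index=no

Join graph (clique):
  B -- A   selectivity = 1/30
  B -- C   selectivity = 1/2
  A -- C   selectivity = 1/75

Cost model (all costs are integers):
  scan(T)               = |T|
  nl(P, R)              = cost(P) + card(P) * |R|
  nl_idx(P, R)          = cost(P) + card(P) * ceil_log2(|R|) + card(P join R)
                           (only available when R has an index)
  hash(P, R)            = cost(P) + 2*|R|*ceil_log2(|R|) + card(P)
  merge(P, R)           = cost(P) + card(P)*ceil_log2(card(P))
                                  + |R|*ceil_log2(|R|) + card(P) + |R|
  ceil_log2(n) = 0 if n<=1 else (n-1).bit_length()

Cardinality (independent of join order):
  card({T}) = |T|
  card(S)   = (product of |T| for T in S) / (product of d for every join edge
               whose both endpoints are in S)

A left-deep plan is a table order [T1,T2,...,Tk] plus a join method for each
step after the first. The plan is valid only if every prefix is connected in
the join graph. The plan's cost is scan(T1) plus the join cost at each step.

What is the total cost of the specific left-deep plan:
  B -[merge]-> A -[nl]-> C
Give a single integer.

step 1: scan B: cost=120, card=120
step 2: join A via merge
    card(P join A) = 120*150/(30) = 600
    cost = 120 + 120*7 + 150*8 + 120 + 150 = 2430
step 3: join C via nl
    card(P join C) = 600*250/(2*75) = 1000
    cost = 2430 + 600*250 = 152430

152430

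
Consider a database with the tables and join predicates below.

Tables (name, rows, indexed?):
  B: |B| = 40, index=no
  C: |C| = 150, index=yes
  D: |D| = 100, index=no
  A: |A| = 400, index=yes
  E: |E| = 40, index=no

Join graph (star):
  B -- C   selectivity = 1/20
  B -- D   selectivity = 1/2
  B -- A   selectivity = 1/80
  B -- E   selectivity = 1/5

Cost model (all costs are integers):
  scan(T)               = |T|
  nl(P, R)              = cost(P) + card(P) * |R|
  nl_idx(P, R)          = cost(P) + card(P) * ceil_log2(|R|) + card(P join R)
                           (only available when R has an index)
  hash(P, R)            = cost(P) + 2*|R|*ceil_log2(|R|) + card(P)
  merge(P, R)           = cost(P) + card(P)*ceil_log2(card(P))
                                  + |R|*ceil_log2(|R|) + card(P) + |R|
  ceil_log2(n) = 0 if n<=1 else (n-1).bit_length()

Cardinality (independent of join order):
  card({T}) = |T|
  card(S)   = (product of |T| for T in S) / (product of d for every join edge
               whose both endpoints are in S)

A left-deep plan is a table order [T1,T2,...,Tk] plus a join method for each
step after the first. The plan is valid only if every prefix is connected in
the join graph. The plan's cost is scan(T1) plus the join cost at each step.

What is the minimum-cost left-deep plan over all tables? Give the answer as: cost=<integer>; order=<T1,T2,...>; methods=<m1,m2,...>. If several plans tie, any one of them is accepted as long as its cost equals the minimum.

cost=18580; order=B,A,C,E,D; methods=nl_idx,hash,hash,hash

Selinger DP (subsets sized 1..n):
  {B}: scan cost=40, card=40
  {C}: scan cost=150, card=150
  {D}: scan cost=100, card=100
  {A}: scan cost=400, card=400
  {E}: scan cost=40, card=40
  {BC}: card=300; try (C,nl_idx)→660, (B,hash)→780, (C,merge)→1670, (B,merge)→1780, (C,hash)→2480, (C,nl)→6040 …(+1); best=660 via (C,nl_idx)
  {BD}: card=2000; try (B,hash)→680, (D,merge)→1120, (B,merge)→1180, (D,hash)→1480, (D,nl)→4040, (B,nl)→4100; best=680 via (B,hash)
  {AB}: card=200; try (A,nl_idx)→600, (B,hash)→1280, (A,merge)→4320, (B,merge)→4680, (A,hash)→7280, (A,nl)→16040 …(+1); best=600 via (A,nl_idx)
  {BE}: card=320; try (E,hash)→560, (B,hash)→560, (E,merge)→600, (B,merge)→600, (E,nl)→1640, (B,nl)→1640; best=560 via (E,hash)
  {BCD}: card=15000; try (D,hash)→2360, (D,merge)→4460, (C,hash)→5080, (C,merge)→26030, (D,nl)→30660, (C,nl_idx)→31680 …(+1); best=2360 via (D,hash)
  {ABC}: card=1500; try (C,hash)→3200, (C,nl_idx)→3700, (C,merge)→3750, (A,nl_idx)→4860, (A,merge)→7660, (A,hash)→8160 …(+2); best=3200 via (C,hash)
  {BCE}: card=2400; try (E,hash)→1440, (C,hash)→3280, (E,merge)→3940, (C,merge)→5110, (C,nl_idx)→5520, (E,nl)→12660 …(+1); best=1440 via (E,hash)
  {ABD}: card=10000; try (D,hash)→2200, (D,merge)→3200, (A,hash)→9880, (D,nl)→20600, (A,merge)→28680, (A,nl_idx)→28680 …(+1); best=2200 via (D,hash)
  {BDE}: card=16000; try (D,hash)→2280, (E,hash)→3160, (D,merge)→4560, (E,merge)→24960, (D,nl)→32560, (E,nl)→80680; best=2280 via (D,hash)
  {ABE}: card=1600; try (E,hash)→1280, (E,merge)→2680, (A,nl_idx)→5040, (A,merge)→7760, (A,hash)→8080, (E,nl)→8600 …(+1); best=1280 via (E,hash)
  {ABCD}: card=75000; try (D,hash)→6100, (C,hash)→14600, (D,merge)→22000, (A,hash)→24560, (D,nl)→153200, (C,merge)→153550 …(+5); best=6100 via (D,hash)
  {BCDE}: card=120000; try (D,hash)→5240, (E,hash)→17840, (C,hash)→20680, (D,merge)→33440, (E,merge)→227640, (D,nl)→241440 …(+4); best=5240 via (D,hash)
  {ABCE}: card=12000; try (E,hash)→5180, (C,hash)→5280, (A,hash)→11040, (E,merge)→21480, (C,merge)→21830, (C,nl_idx)→26080 …(+5); best=5180 via (E,hash)
  {ABDE}: card=80000; try (D,hash)→4280, (E,hash)→12680, (D,merge)→21280, (A,hash)→25480, (E,merge)→152480, (D,nl)→161280 …(+4); best=4280 via (D,hash)
  {ABCDE}: card=600000; try (D,hash)→18580, (E,hash)→81580, (C,hash)→86680, (A,hash)→132440, (D,merge)→185980, (D,nl)→1205180 …(+8); best=18580 via (D,hash)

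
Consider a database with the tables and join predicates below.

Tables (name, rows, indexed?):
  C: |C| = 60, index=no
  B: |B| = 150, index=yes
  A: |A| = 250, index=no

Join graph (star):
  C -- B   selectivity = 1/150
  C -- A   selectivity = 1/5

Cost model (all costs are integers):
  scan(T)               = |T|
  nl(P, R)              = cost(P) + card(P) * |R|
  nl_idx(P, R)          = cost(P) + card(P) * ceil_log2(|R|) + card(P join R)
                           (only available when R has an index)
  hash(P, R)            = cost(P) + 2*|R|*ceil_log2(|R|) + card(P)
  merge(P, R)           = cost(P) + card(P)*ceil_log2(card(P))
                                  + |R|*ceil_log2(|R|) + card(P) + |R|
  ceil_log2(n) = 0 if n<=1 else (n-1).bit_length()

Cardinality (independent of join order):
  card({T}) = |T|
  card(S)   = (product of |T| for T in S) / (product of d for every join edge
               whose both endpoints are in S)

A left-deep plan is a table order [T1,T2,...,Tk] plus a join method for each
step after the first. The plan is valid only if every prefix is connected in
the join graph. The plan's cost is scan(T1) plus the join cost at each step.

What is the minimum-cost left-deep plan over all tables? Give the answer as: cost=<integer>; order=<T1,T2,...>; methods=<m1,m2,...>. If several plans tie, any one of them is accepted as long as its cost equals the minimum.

cost=3270; order=C,B,A; methods=nl_idx,merge

Selinger DP (subsets sized 1..n):
  {C}: scan cost=60, card=60
  {B}: scan cost=150, card=150
  {A}: scan cost=250, card=250
  {BC}: card=60; try (B,nl_idx)→600, (C,hash)→1020, (B,merge)→1830, (C,merge)→1920, (B,hash)→2520, (B,nl)→9060 …(+1); best=600 via (B,nl_idx)
  {AC}: card=3000; try (C,hash)→1220, (A,merge)→2730, (C,merge)→2920, (A,hash)→4120, (A,nl)→15060, (C,nl)→15250; best=1220 via (C,hash)
  {ABC}: card=3000; try (A,merge)→3270, (A,hash)→4660, (B,hash)→6620, (A,nl)→15600, (B,nl_idx)→28220, (B,merge)→41570 …(+1); best=3270 via (A,merge)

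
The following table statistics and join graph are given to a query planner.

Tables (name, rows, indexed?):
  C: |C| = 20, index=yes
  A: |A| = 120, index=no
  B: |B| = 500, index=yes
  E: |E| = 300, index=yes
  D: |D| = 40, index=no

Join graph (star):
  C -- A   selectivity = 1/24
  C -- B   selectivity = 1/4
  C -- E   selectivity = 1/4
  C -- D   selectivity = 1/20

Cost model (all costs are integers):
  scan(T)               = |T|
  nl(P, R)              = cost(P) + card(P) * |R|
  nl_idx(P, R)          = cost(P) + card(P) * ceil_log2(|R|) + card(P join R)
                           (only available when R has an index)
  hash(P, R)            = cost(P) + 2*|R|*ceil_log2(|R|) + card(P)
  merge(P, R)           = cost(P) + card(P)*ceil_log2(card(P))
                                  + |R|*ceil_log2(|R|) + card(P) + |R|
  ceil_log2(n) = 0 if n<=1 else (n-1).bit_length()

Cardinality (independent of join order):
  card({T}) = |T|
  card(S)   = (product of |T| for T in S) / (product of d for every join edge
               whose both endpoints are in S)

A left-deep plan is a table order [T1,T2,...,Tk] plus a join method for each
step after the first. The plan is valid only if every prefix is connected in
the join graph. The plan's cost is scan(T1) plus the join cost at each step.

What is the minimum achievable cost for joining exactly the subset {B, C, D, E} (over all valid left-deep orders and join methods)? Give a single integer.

Selinger DP over subsets of {B,C,D,E}:
  {C}: scan cost=20, card=20
  {B}: scan cost=500, card=500
  {E}: scan cost=300, card=300
  {D}: scan cost=40, card=40
  {BC}: card=2500; try (C,hash)→1200, (B,nl_idx)→2700, (B,merge)→5140, (C,nl_idx)→5500, (C,merge)→5620, (B,hash)→9040 …(+2); best=1200 via (C,hash)
  {CE}: card=1500; try (C,hash)→800, (E,nl_idx)→1700, (E,merge)→3140, (C,nl_idx)→3300, (C,merge)→3420, (E,hash)→5440 …(+2); best=800 via (C,hash)
  {CD}: card=40; try (C,hash)→280, (C,nl_idx)→280, (D,merge)→420, (C,merge)→440, (D,hash)→520, (D,nl)→820 …(+1); best=280 via (C,hash)
  {BCE}: card=187500; try (E,hash)→9100, (B,hash)→11300, (B,merge)→23800, (E,merge)→36700, (B,nl_idx)→201800, (E,nl_idx)→211200 …(+2); best=9100 via (E,hash)
  {BCD}: card=5000; try (D,hash)→4180, (B,merge)→5560, (B,nl_idx)→5640, (B,hash)→9320, (B,nl)→20280, (D,merge)→33980 …(+1); best=4180 via (D,hash)
  {CDE}: card=3000; try (D,hash)→2780, (E,merge)→3560, (E,nl_idx)→3640, (E,hash)→5720, (E,nl)→12280, (D,merge)→19080 …(+1); best=2780 via (D,hash)
  {BCDE}: card=375000; try (E,hash)→14580, (B,hash)→14780, (B,merge)→46780, (E,merge)→77180, (D,hash)→197080, (B,nl_idx)→404780 …(+5); best=14580 via (E,hash)

14580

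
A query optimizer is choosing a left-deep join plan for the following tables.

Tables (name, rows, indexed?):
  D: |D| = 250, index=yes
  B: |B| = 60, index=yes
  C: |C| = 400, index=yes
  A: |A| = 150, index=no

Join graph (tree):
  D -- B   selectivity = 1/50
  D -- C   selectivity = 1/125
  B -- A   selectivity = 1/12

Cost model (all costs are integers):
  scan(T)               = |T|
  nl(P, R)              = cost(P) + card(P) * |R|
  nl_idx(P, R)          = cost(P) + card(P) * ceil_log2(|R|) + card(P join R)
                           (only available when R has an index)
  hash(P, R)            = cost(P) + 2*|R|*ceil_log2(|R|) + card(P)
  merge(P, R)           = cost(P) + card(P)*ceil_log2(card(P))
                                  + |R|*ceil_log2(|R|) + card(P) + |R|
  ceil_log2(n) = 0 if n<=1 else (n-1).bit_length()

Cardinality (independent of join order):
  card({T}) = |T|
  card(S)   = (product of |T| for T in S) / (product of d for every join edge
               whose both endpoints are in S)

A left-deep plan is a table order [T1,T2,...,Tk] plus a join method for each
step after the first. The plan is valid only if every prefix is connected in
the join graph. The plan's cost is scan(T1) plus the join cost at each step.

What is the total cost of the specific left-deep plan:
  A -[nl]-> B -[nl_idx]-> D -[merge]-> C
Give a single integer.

step 1: scan A: cost=150, card=150
step 2: join B via nl
    card(P join B) = 150*60/(12) = 750
    cost = 150 + 150*60 = 9150
step 3: join D via nl_idx
    card(P join D) = 750*250/(50) = 3750
    cost = 9150 + 750*8 + 3750 = 18900
step 4: join C via merge
    card(P join C) = 3750*400/(125) = 12000
    cost = 18900 + 3750*12 + 400*9 + 3750 + 400 = 71650

71650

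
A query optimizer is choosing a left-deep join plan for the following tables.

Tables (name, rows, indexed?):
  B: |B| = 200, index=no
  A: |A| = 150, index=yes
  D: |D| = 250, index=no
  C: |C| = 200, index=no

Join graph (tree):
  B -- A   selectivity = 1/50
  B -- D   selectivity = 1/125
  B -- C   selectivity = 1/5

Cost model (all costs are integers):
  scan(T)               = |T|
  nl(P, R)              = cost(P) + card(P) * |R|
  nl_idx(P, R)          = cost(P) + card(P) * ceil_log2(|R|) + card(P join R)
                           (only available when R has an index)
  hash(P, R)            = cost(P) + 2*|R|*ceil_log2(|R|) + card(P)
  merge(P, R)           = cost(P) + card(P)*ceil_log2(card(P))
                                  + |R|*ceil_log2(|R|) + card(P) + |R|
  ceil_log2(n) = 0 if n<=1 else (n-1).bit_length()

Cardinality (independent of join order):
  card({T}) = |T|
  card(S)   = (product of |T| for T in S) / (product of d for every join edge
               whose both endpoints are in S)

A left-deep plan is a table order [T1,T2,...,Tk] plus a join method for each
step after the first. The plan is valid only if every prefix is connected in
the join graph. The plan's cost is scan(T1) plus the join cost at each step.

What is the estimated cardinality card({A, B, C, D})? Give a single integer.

Tables in S: A(150), B(200), C(200), D(250)
Edges inside S: B-A(d=50), B-D(d=125), B-C(d=5)
numerator = 150 * 200 * 200 * 250 = 1500000000
denominator = 50 * 125 * 5 = 31250
card(S) = 1500000000 / 31250 = 48000

48000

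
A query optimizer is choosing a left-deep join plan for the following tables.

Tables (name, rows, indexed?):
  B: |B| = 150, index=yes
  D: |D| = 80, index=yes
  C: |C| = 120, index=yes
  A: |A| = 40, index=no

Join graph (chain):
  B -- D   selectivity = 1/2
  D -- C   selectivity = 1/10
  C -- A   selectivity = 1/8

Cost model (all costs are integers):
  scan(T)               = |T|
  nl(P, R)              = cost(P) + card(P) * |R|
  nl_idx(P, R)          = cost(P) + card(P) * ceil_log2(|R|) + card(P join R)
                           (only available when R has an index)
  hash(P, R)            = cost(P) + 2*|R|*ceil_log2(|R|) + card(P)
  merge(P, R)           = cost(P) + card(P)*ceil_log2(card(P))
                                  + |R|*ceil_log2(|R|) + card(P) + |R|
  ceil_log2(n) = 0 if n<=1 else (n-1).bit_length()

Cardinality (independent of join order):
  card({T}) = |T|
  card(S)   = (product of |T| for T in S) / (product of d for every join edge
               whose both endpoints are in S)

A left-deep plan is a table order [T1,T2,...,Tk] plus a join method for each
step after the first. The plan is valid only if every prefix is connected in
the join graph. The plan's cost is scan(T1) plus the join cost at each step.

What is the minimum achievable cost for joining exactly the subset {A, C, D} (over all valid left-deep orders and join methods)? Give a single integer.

Selinger DP over subsets of {A,C,D}:
  {D}: scan cost=80, card=80
  {C}: scan cost=120, card=120
  {A}: scan cost=40, card=40
  {CD}: card=960; try (D,hash)→1360, (C,nl_idx)→1600, (C,merge)→1680, (D,merge)→1720, (C,hash)→1840, (D,nl_idx)→1920 …(+2); best=1360 via (D,hash)
  {AC}: card=600; try (A,hash)→720, (C,nl_idx)→920, (C,merge)→1280, (A,merge)→1360, (C,hash)→1760, (C,nl)→4840 …(+1); best=720 via (A,hash)
  {ACD}: card=4800; try (D,hash)→2440, (A,hash)→2800, (D,merge)→7960, (D,nl_idx)→9720, (A,merge)→12200, (A,nl)→39760 …(+1); best=2440 via (D,hash)

2440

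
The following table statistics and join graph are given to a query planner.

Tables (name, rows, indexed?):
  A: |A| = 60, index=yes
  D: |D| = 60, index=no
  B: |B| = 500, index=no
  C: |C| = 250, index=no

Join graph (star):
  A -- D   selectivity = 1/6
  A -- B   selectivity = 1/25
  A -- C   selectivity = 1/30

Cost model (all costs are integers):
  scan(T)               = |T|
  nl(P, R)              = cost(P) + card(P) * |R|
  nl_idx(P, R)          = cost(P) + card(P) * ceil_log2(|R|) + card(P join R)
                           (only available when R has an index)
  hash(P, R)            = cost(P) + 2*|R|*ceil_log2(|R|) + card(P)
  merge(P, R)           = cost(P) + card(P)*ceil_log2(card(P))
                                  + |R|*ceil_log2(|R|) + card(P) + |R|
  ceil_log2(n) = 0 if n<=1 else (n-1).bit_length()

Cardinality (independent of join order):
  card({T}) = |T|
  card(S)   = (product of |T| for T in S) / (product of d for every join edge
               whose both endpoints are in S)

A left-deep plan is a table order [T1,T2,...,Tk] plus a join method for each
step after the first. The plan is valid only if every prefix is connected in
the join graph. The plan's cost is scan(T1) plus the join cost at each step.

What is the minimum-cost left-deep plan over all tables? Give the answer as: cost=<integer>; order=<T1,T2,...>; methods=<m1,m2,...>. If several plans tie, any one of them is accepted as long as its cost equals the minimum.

cost=16440; order=C,A,D,B; methods=hash,hash,hash

Selinger DP (subsets sized 1..n):
  {A}: scan cost=60, card=60
  {D}: scan cost=60, card=60
  {B}: scan cost=500, card=500
  {C}: scan cost=250, card=250
  {AD}: card=600; try (D,hash)→840, (A,hash)→840, (D,merge)→900, (A,merge)→900, (A,nl_idx)→1020, (D,nl)→3660 …(+1); best=840 via (D,hash)
  {AB}: card=1200; try (A,hash)→1720, (A,nl_idx)→4700, (B,merge)→5480, (A,merge)→5920, (B,hash)→9120, (B,nl)→30060 …(+1); best=1720 via (A,hash)
  {AC}: card=500; try (A,hash)→1220, (A,nl_idx)→2250, (C,merge)→2730, (A,merge)→2920, (C,hash)→4120, (C,nl)→15060 …(+1); best=1220 via (A,hash)
  {ABD}: card=12000; try (D,hash)→3640, (B,hash)→10440, (B,merge)→12440, (D,merge)→16540, (D,nl)→73720, (B,nl)→300840; best=3640 via (D,hash)
  {ACD}: card=5000; try (D,hash)→2440, (C,hash)→5440, (D,merge)→6640, (C,merge)→9690, (D,nl)→31220, (C,nl)→150840; best=2440 via (D,hash)
  {ABC}: card=10000; try (C,hash)→6920, (B,hash)→10720, (B,merge)→11220, (C,merge)→18370, (B,nl)→251220, (C,nl)→301720; best=6920 via (C,hash)
  {ABCD}: card=100000; try (B,hash)→16440, (D,hash)→17640, (C,hash)→19640, (B,merge)→77440, (D,merge)→157340, (C,merge)→185890 …(+3); best=16440 via (B,hash)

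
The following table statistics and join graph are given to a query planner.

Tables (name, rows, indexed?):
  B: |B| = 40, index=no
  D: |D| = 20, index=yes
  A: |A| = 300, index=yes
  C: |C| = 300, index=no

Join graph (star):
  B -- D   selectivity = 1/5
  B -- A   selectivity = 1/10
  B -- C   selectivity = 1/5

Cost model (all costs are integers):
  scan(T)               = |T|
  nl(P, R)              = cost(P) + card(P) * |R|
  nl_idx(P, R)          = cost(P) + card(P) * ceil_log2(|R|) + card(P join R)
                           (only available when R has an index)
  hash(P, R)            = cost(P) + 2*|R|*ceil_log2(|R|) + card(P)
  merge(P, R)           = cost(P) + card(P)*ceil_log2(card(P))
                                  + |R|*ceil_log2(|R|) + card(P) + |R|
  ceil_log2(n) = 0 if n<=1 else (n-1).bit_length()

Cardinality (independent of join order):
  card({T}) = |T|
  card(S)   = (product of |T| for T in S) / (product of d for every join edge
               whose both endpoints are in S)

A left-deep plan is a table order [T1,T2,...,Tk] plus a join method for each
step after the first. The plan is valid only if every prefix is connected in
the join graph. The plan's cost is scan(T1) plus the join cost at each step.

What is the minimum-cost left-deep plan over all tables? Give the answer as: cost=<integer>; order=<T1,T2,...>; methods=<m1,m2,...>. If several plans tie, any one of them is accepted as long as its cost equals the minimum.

cost=12680; order=A,B,D,C; methods=hash,hash,hash

Selinger DP (subsets sized 1..n):
  {B}: scan cost=40, card=40
  {D}: scan cost=20, card=20
  {A}: scan cost=300, card=300
  {C}: scan cost=300, card=300
  {BD}: card=160; try (D,hash)→280, (D,nl_idx)→400, (B,merge)→420, (D,merge)→440, (B,hash)→520, (B,nl)→820 …(+1); best=280 via (D,hash)
  {AB}: card=1200; try (B,hash)→1080, (A,nl_idx)→1600, (A,merge)→3320, (B,merge)→3580, (A,hash)→5480, (A,nl)→12040 …(+1); best=1080 via (B,hash)
  {BC}: card=2400; try (B,hash)→1080, (C,merge)→3320, (B,merge)→3580, (C,hash)→5480, (C,nl)→12040, (B,nl)→12300; best=1080 via (B,hash)
  {ABD}: card=4800; try (D,hash)→2480, (A,merge)→4720, (A,hash)→5840, (A,nl_idx)→6520, (D,nl_idx)→11880, (D,merge)→15600 …(+2); best=2480 via (D,hash)
  {BCD}: card=9600; try (D,hash)→3680, (C,merge)→4720, (C,hash)→5840, (D,nl_idx)→22680, (D,merge)→32400, (C,nl)→48280 …(+1); best=3680 via (D,hash)
  {ABC}: card=72000; try (C,hash)→7680, (A,hash)→8880, (C,merge)→18480, (A,merge)→35280, (A,nl_idx)→94680, (C,nl)→361080 …(+1); best=7680 via (C,hash)
  {ABCD}: card=288000; try (C,hash)→12680, (A,hash)→18680, (C,merge)→72680, (D,hash)→79880, (A,merge)→150680, (A,nl_idx)→378080 …(+5); best=12680 via (C,hash)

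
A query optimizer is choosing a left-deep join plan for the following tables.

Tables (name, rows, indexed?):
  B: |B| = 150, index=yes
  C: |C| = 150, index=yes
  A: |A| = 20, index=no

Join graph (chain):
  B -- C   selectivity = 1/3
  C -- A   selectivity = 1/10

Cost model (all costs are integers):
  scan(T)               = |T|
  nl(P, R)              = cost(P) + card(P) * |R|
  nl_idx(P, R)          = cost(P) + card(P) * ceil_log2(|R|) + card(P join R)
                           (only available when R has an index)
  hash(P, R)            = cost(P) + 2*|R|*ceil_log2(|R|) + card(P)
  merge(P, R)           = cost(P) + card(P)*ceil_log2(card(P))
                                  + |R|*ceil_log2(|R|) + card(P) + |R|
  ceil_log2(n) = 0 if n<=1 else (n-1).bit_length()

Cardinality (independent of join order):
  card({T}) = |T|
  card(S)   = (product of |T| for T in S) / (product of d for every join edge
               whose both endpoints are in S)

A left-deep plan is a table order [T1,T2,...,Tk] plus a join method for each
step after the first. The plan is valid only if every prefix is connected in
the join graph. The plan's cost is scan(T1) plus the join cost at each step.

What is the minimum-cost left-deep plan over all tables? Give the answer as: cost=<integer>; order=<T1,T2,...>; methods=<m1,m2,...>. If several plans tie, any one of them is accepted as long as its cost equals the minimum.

cost=3180; order=A,C,B; methods=nl_idx,hash

Selinger DP (subsets sized 1..n):
  {B}: scan cost=150, card=150
  {C}: scan cost=150, card=150
  {A}: scan cost=20, card=20
  {BC}: card=7500; try (C,hash)→2700, (B,hash)→2700, (C,merge)→2850, (B,merge)→2850, (C,nl_idx)→8850, (B,nl_idx)→8850 …(+2); best=2700 via (C,hash)
  {AC}: card=300; try (C,nl_idx)→480, (A,hash)→500, (C,merge)→1490, (A,merge)→1620, (C,hash)→2440, (C,nl)→3020 …(+1); best=480 via (C,nl_idx)
  {ABC}: card=15000; try (B,hash)→3180, (B,merge)→4830, (A,hash)→10400, (B,nl_idx)→17880, (B,nl)→45480, (A,merge)→107820 …(+1); best=3180 via (B,hash)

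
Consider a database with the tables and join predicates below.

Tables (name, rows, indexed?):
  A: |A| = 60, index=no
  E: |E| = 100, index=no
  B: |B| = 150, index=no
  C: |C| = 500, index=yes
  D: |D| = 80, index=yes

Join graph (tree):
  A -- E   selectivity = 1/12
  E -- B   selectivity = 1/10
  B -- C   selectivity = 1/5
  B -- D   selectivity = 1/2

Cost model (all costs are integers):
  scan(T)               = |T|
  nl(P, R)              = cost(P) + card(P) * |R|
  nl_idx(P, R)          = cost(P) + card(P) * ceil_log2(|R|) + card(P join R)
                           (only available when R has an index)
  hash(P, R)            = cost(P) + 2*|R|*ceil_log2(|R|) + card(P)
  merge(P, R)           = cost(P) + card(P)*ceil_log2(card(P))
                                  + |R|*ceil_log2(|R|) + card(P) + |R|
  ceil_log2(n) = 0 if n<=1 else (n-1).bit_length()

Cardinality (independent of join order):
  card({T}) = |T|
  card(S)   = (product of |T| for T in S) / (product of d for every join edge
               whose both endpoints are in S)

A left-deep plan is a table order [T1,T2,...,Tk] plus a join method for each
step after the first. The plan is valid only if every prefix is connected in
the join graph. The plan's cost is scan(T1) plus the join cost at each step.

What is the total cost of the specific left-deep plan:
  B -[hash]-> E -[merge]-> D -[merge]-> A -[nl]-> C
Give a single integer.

step 1: scan B: cost=150, card=150
step 2: join E via hash
    card(P join E) = 150*100/(10) = 1500
    cost = 150 + 2*100*7 + 150 = 1700
step 3: join D via merge
    card(P join D) = 1500*80/(2) = 60000
    cost = 1700 + 1500*11 + 80*7 + 1500 + 80 = 20340
step 4: join A via merge
    card(P join A) = 60000*60/(12) = 300000
    cost = 20340 + 60000*16 + 60*6 + 60000 + 60 = 1040760
step 5: join C via nl
    card(P join C) = 300000*500/(5) = 30000000
    cost = 1040760 + 300000*500 = 151040760

151040760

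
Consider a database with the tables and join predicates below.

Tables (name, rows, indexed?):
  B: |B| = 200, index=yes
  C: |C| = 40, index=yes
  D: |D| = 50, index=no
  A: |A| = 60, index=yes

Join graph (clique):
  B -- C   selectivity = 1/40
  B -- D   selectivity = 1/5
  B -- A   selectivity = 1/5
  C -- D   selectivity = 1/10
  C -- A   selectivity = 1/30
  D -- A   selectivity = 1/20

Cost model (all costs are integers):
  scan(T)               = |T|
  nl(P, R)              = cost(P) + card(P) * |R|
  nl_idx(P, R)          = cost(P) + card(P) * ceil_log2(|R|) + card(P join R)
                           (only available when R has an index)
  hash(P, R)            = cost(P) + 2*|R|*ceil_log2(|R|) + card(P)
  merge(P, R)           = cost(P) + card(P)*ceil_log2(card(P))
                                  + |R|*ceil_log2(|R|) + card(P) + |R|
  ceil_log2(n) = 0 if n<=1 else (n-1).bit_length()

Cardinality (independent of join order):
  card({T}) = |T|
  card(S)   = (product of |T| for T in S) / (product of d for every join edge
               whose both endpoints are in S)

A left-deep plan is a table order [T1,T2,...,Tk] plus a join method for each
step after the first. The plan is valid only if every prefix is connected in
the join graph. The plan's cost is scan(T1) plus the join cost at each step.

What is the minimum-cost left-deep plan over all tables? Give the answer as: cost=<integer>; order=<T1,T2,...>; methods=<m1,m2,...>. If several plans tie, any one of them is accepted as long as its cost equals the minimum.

Selinger DP (subsets sized 1..n):
  {B}: scan cost=200, card=200
  {C}: scan cost=40, card=40
  {D}: scan cost=50, card=50
  {A}: scan cost=60, card=60
  {BC}: card=200; try (B,nl_idx)→560, (C,hash)→880, (C,nl_idx)→1600, (B,merge)→2120, (C,merge)→2280, (B,hash)→3280 …(+2); best=560 via (B,nl_idx)
  {BD}: card=2000; try (D,hash)→1000, (B,merge)→2200, (D,merge)→2350, (B,nl_idx)→2450, (B,hash)→3300, (B,nl)→10050 …(+1); best=1000 via (D,hash)
  {AB}: card=2400; try (A,hash)→1120, (B,merge)→2280, (A,merge)→2420, (B,nl_idx)→2940, (B,hash)→3320, (A,nl_idx)→3800 …(+2); best=1120 via (A,hash)
  {CD}: card=200; try (C,nl_idx)→550, (C,hash)→580, (D,merge)→670, (D,hash)→680, (C,merge)→680, (D,nl)→2040 …(+1); best=550 via (C,nl_idx)
  {AC}: card=80; try (A,nl_idx)→360, (C,nl_idx)→500, (C,hash)→600, (A,merge)→740, (C,merge)→760, (A,hash)→800 …(+2); best=360 via (A,nl_idx)
  {AD}: card=150; try (A,nl_idx)→500, (D,hash)→720, (A,hash)→820, (A,merge)→820, (D,merge)→830, (A,nl)→3050 …(+1); best=500 via (A,nl_idx)
  {BCD}: card=200; try (D,hash)→1360, (B,nl_idx)→2350, (D,merge)→2710, (C,hash)→3480, (B,hash)→3950, (B,merge)→4150 …(+5); best=1360 via (D,hash)
  {ABC}: card=80; try (B,nl_idx)→1080, (A,hash)→1480, (A,nl_idx)→1840, (A,merge)→2780, (B,merge)→2800, (B,hash)→3640 …(+6); best=1080 via (B,nl_idx)
  {ABD}: card=1200; try (B,nl_idx)→2900, (B,merge)→3650, (A,hash)→3720, (B,hash)→3850, (D,hash)→4120, (A,nl_idx)→14200 …(+5); best=2900 via (B,nl_idx)
  {ACD}: card=20; try (D,hash)→1040, (C,hash)→1130, (D,merge)→1350, (C,nl_idx)→1420, (A,hash)→1470, (A,nl_idx)→1770 …(+5); best=1040 via (D,hash)
  {ABCD}: card=4; try (B,nl_idx)→1204, (D,hash)→1760, (D,merge)→2070, (A,hash)→2280, (A,nl_idx)→2564, (B,merge)→2960 …(+9); best=1204 via (B,nl_idx)

cost=1204; order=C,A,D,B; methods=nl_idx,hash,nl_idx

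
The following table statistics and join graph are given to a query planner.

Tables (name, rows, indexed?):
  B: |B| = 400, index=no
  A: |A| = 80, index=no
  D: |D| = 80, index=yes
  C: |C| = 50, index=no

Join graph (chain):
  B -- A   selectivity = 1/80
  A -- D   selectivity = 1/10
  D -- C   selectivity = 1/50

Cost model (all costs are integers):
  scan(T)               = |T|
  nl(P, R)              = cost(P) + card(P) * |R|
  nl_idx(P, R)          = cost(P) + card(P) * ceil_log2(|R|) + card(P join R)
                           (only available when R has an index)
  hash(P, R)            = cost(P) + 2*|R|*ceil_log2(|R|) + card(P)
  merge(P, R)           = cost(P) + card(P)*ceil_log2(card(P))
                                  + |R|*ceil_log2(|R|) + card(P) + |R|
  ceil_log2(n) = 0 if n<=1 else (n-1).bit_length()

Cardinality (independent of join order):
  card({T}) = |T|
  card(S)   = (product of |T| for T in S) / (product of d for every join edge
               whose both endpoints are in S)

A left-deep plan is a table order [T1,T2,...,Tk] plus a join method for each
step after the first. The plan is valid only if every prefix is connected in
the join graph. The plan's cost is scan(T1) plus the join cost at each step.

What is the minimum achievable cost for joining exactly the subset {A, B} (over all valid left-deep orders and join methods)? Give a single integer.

1920

Selinger DP over subsets of {A,B}:
  {B}: scan cost=400, card=400
  {A}: scan cost=80, card=80
  {AB}: card=400; try (A,hash)→1920, (B,merge)→4720, (A,merge)→5040, (B,hash)→7360, (B,nl)→32080, (A,nl)→32400; best=1920 via (A,hash)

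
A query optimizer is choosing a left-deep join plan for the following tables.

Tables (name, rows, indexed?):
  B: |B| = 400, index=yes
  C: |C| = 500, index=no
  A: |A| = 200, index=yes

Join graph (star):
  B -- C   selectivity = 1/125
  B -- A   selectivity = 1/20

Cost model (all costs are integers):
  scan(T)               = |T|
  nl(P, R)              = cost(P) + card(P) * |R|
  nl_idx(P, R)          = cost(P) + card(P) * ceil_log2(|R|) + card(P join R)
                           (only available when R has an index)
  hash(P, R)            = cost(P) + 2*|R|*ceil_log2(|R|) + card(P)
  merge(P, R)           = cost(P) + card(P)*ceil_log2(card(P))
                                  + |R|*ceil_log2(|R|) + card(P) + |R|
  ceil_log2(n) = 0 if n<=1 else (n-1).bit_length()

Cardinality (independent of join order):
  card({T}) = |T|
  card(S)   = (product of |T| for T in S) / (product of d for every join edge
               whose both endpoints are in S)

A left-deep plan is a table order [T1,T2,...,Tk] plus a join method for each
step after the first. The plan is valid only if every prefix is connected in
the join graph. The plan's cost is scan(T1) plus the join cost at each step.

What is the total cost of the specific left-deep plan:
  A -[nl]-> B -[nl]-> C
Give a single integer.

2080200

step 1: scan A: cost=200, card=200
step 2: join B via nl
    card(P join B) = 200*400/(20) = 4000
    cost = 200 + 200*400 = 80200
step 3: join C via nl
    card(P join C) = 4000*500/(125) = 16000
    cost = 80200 + 4000*500 = 2080200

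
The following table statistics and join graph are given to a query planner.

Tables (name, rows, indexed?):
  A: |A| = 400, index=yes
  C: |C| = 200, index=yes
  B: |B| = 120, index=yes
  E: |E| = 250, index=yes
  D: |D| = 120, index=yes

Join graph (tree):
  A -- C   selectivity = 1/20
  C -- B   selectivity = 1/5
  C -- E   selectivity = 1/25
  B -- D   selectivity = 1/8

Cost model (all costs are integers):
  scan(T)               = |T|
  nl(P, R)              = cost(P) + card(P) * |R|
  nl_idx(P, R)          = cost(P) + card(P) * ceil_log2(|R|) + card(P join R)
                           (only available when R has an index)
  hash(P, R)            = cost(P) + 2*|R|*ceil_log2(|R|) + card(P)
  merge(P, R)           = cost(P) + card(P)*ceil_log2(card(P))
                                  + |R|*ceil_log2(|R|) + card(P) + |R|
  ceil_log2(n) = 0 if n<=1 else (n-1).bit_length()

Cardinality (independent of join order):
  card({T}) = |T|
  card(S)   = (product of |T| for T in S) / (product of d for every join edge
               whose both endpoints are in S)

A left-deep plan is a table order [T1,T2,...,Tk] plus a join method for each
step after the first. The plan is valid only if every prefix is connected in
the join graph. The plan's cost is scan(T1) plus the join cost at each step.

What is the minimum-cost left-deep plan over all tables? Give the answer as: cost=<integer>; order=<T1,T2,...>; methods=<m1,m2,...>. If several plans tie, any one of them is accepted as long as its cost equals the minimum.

cost=784260; order=E,C,B,D,A; methods=hash,hash,hash,hash

Selinger DP (subsets sized 1..n):
  {A}: scan cost=400, card=400
  {C}: scan cost=200, card=200
  {B}: scan cost=120, card=120
  {E}: scan cost=250, card=250
  {D}: scan cost=120, card=120
  {AC}: card=4000; try (C,hash)→4000, (A,merge)→6000, (A,nl_idx)→6000, (C,merge)→6200, (C,nl_idx)→7600, (A,hash)→7600 …(+2); best=4000 via (C,hash)
  {BC}: card=4800; try (B,hash)→2080, (C,merge)→2880, (B,merge)→2960, (C,hash)→3440, (C,nl_idx)→5880, (B,nl_idx)→6400 …(+2); best=2080 via (B,hash)
  {CE}: card=2000; try (C,hash)→3700, (E,nl_idx)→3800, (E,merge)→4250, (C,nl_idx)→4250, (C,merge)→4300, (E,hash)→4400 …(+2); best=3700 via (C,hash)
  {BD}: card=1800; try (D,hash)→1920, (B,hash)→1920, (D,merge)→2040, (B,merge)→2040, (D,nl_idx)→2760, (B,nl_idx)→2760 …(+2); best=1920 via (D,hash)
  {ABC}: card=96000; try (B,hash)→9680, (A,hash)→14080, (B,merge)→56960, (A,merge)→73280, (B,nl_idx)→128000, (A,nl_idx)→141280 …(+2); best=9680 via (B,hash)
  {ACE}: card=40000; try (E,hash)→12000, (A,hash)→12900, (A,merge)→31700, (E,merge)→58250, (A,nl_idx)→61700, (E,nl_idx)→76000 …(+2); best=12000 via (E,hash)
  {BCE}: card=48000; try (B,hash)→7380, (E,hash)→10880, (B,merge)→28660, (B,nl_idx)→65700, (E,merge)→71530, (E,nl_idx)→88480 …(+2); best=7380 via (B,hash)
  {BCD}: card=72000; try (C,hash)→6920, (D,hash)→8560, (C,merge)→25320, (D,merge)→70240, (C,nl_idx)→88320, (D,nl_idx)→107680 …(+2); best=6920 via (C,hash)
  {ABCE}: card=960000; try (B,hash)→53680, (A,hash)→62580, (E,hash)→109680, (B,merge)→692960, (A,merge)→827380, (B,nl_idx)→1252000 …(+6); best=53680 via (B,hash)
  {ABCD}: card=1440000; try (A,hash)→86120, (D,hash)→107360, (A,merge)→1306920, (D,merge)→1738640, (A,nl_idx)→2094920, (D,nl_idx)→2121680 …(+2); best=86120 via (A,hash)
  {BCDE}: card=720000; try (D,hash)→57060, (E,hash)→82920, (D,merge)→824340, (D,nl_idx)→1063380, (E,nl_idx)→1302920, (E,merge)→1305170 …(+2); best=57060 via (D,hash)
  {ABCDE}: card=14400000; try (A,hash)→784260, (D,hash)→1015360, (E,hash)→1530120, (A,merge)→15181060, (D,merge)→20214640, (A,nl_idx)→20937060 …(+6); best=784260 via (A,hash)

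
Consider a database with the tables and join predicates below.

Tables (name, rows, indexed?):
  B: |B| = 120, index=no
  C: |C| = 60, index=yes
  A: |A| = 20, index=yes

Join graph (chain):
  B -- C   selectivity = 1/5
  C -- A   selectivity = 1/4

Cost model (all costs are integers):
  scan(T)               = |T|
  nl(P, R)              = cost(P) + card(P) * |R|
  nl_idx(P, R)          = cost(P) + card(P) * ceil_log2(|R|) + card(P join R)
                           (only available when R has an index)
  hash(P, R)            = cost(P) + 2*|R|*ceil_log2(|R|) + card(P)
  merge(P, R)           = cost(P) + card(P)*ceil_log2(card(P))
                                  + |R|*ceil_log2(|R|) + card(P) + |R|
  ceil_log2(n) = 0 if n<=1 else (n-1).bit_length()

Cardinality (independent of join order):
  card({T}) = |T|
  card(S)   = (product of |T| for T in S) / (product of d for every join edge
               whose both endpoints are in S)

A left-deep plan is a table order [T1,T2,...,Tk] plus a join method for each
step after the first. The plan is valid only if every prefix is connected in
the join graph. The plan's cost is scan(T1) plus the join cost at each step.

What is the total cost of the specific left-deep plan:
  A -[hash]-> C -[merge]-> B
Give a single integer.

step 1: scan A: cost=20, card=20
step 2: join C via hash
    card(P join C) = 20*60/(4) = 300
    cost = 20 + 2*60*6 + 20 = 760
step 3: join B via merge
    card(P join B) = 300*120/(5) = 7200
    cost = 760 + 300*9 + 120*7 + 300 + 120 = 4720

4720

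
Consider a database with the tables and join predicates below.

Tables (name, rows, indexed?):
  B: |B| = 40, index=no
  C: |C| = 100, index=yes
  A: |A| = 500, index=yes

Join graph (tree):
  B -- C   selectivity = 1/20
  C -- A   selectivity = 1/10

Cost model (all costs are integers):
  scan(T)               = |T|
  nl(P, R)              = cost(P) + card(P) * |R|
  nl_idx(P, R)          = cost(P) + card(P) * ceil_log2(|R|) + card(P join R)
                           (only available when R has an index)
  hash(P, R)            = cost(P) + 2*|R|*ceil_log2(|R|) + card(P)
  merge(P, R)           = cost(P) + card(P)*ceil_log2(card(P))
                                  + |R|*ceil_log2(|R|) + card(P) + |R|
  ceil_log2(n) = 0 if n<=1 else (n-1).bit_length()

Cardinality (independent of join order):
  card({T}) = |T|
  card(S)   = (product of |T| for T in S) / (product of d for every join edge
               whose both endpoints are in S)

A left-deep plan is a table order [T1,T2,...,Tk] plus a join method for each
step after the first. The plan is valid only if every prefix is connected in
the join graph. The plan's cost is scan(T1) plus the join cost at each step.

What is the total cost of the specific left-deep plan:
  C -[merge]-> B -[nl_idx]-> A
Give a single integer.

12980

step 1: scan C: cost=100, card=100
step 2: join B via merge
    card(P join B) = 100*40/(20) = 200
    cost = 100 + 100*7 + 40*6 + 100 + 40 = 1180
step 3: join A via nl_idx
    card(P join A) = 200*500/(10) = 10000
    cost = 1180 + 200*9 + 10000 = 12980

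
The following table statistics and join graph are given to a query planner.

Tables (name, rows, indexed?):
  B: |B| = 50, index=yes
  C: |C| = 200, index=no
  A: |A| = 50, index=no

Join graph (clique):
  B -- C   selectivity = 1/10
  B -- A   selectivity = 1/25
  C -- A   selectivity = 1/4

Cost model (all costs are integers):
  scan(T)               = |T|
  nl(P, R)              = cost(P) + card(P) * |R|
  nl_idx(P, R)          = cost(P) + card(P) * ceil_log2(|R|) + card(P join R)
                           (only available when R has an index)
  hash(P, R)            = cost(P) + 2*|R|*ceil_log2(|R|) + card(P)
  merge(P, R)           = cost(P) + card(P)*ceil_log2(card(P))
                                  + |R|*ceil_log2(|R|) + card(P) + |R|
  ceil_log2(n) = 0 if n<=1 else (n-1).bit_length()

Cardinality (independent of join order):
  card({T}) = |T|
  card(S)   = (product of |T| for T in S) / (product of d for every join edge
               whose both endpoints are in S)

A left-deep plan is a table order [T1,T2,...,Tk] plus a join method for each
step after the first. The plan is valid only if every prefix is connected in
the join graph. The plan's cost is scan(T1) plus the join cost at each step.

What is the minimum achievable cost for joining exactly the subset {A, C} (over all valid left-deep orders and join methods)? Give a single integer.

Selinger DP over subsets of {A,C}:
  {C}: scan cost=200, card=200
  {A}: scan cost=50, card=50
  {AC}: card=2500; try (A,hash)→1000, (C,merge)→2200, (A,merge)→2350, (C,hash)→3300, (C,nl)→10050, (A,nl)→10200; best=1000 via (A,hash)

1000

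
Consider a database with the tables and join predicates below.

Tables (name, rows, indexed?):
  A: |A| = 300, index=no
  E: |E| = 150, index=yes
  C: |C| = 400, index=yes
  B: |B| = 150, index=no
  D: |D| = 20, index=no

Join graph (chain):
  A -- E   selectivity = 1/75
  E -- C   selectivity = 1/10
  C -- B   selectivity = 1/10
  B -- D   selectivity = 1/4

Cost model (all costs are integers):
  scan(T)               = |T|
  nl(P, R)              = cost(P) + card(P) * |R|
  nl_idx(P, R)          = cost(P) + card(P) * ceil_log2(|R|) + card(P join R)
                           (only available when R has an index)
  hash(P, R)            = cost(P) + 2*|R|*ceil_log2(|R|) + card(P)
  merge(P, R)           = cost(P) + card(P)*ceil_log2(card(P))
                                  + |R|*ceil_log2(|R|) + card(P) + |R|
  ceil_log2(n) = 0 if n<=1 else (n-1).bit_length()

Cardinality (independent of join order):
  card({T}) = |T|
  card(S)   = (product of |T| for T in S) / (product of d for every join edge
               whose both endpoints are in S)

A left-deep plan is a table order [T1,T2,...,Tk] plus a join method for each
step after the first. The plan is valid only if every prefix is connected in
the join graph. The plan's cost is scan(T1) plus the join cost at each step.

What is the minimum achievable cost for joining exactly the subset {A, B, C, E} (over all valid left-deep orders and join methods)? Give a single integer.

37200

Selinger DP over subsets of {A,B,C,E}:
  {A}: scan cost=300, card=300
  {E}: scan cost=150, card=150
  {C}: scan cost=400, card=400
  {B}: scan cost=150, card=150
  {AE}: card=600; try (E,hash)→3000, (E,nl_idx)→3300, (A,merge)→4500, (E,merge)→4650, (A,hash)→5700, (A,nl)→45150 …(+1); best=3000 via (E,hash)
  {CE}: card=6000; try (E,hash)→3200, (C,merge)→5500, (E,merge)→5750, (C,hash)→7500, (C,nl_idx)→7500, (E,nl_idx)→9600 …(+2); best=3200 via (E,hash)
  {BC}: card=6000; try (B,hash)→3200, (C,merge)→5500, (B,merge)→5750, (C,hash)→7500, (C,nl_idx)→7500, (C,nl)→60150 …(+1); best=3200 via (B,hash)
  {ACE}: card=24000; try (C,hash)→10800, (C,merge)→13600, (A,hash)→14600, (C,nl_idx)→32400, (A,merge)→90200, (C,nl)→243000 …(+1); best=10800 via (C,hash)
  {BCE}: card=90000; try (E,hash)→11600, (B,hash)→11600, (E,merge)→88550, (B,merge)→88550, (E,nl_idx)→141200, (E,nl)→903200 …(+1); best=11600 via (E,hash)
  {ABCE}: card=360000; try (B,hash)→37200, (A,hash)→107000, (B,merge)→396150, (A,merge)→1634600, (B,nl)→3610800, (A,nl)→27011600; best=37200 via (B,hash)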